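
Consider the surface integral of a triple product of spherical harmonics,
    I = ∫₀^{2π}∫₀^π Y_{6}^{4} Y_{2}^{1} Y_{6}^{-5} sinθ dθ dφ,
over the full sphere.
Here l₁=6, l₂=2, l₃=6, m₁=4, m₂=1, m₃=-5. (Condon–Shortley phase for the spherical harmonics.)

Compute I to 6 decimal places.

m-sum 0 ✓  L=14 even ✓  4≤6≤8 ✓
Π(2lᵢ+1) = 13×5×13 = 845
triangle coeff Δ(6,2,6) = 1/90090
Σ_t [0,2]: t=0:+1/69120 t=1:−1/14400 t=2:+1/69120 = -7/172800
(3j)²=14/715 [(6 2 6; 0 0 0)], sign=-1
Σ_t [1,2]: t=1:−1/725760 t=2:+1/7257600 = -1/806400
(3j)²=27/910 [(6 2 6; 4 1 -5)], sign=+1
⇒ 4πI² = 27/55
I = (-1)√(27/55/(4π)) = -0.19764945

-0.197649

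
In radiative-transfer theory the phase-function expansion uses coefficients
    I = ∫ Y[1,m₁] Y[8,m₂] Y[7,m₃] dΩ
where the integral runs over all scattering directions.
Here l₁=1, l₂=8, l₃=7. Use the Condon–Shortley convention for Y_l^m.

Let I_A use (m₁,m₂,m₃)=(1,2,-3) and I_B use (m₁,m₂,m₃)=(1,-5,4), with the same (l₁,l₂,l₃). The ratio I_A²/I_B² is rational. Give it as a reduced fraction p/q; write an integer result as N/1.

5/26

Same 1,8,7: normalisation and zero-m 3j drop out of the ratio.
A: Δ: 2! 0! 14! / 17! → 1/2040; sum: t=0:+1/174182400 = 1/174182400; 3j²(1 8 7; 1 2 -3) = Δ·Π!·Σ² = 1/136  (sign +1)
B: Δ: 2! 0! 14! / 17! → 1/2040; sum: t=0:+1/479001600 = 1/479001600; 3j²(1 8 7; 1 -5 4) = Δ·Π!·Σ² = 13/340  (sign -1)
I_A²/I_B² = (1/136)/(13/340) = 5/26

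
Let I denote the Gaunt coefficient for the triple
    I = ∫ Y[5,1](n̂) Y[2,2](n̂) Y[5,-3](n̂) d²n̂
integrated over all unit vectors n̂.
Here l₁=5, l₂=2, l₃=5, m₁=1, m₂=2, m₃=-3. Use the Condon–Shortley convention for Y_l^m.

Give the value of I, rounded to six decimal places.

m-sum 0 ✓  L=12 even ✓  3≤5≤7 ✓
Π(2lᵢ+1) = 11×5×11 = 605
triangle coeff Δ(5,2,5) = 1/38610
Σ_t [0,2]: t=0:+1/2880 t=1:−1/576 t=2:+1/2880 = -1/960
(3j)²=10/429 [(5 2 5; 0 0 0)], sign=+1
Σ_t [2,2]: t=2:+1/5760 = 1/5760
(3j)²=56/2145 [(5 2 5; 1 2 -3)], sign=+1
⇒ 4πI² = 560/1521
I = (+1)√(560/1521/(4π)) = 0.17116875

0.171169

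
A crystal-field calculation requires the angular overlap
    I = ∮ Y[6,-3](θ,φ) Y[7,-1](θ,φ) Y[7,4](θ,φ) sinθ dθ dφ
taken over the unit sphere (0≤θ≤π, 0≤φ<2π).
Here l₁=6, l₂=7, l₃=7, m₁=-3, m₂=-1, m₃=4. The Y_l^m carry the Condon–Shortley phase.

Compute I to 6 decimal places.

-0.108019

Rules hold: Σm=0, L=20 even, 1≤7≤13.
N = 13·15·15 = 2925
Δ = 6!·6!·8!/21! = 1/2444321880
Racah Σ t=0..6: t=0:+1/2612736000 t=1:−1/20736000 t=2:+1/1658880 t=3:−1/746496 t=4:+1/1658880 t=5:−1/20736000 t=6:+1/2612736000 = -1/4354560
⇒ 3j(6 7 7; 0 0 0)² = 1000/138567, sgn +1
Racah Σ t=3..6: t=3:−1/18662400 t=4:+1/8294400 t=5:−1/29030400 t=6:+1/1045094400 = 1/29859840
⇒ 3j(6 7 7; -3 -1 4)² = 175/25194, sgn -1
4πI² = N·(3j₀)²·(3jₘ)² = 2187500/14919047
I = -1·√(0.146625/4π) = -0.10801860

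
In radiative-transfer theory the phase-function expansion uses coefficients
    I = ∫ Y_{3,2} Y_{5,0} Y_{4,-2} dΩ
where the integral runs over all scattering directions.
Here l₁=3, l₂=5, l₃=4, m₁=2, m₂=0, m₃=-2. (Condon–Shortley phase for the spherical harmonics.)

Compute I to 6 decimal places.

m-sum 0 ✓  L=12 even ✓  2≤4≤8 ✓
Π(2lᵢ+1) = 7×11×9 = 693
triangle coeff Δ(3,5,4) = 1/180180
Σ_t [1,3]: t=1:−1/576 t=2:+1/144 t=3:−1/576 = 1/288
(3j)²=20/1001 [(3 5 4; 0 0 0)], sign=+1
Σ_t [0,1]: t=0:+1/2880 t=1:−1/576 = -1/720
(3j)²=80/3003 [(3 5 4; 2 0 -2)], sign=-1
⇒ 4πI² = 4800/13013
I = (-1)√(4800/13013/(4π)) = -0.17132746

-0.171327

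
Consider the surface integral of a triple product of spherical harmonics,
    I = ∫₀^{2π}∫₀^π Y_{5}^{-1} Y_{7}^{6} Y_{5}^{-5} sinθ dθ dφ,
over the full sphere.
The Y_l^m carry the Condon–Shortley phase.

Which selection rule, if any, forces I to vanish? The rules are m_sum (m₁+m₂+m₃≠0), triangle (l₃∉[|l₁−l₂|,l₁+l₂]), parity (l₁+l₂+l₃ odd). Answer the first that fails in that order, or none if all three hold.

Σmᵢ = 0  ✓
l₃∈[|l₁−l₂|,l₁+l₂]=[2,12], have l₃=5  ✓
Σlᵢ = 17 ⇒ odd  ✗

parity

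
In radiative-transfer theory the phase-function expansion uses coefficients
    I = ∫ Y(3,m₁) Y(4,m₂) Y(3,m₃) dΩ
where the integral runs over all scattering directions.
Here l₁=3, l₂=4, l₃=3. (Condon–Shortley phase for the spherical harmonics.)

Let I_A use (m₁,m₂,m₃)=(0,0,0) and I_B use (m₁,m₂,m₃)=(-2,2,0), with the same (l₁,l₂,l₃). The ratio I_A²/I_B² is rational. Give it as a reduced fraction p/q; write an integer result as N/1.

Shared (l₁,l₂,l₃)=(3,4,3): N and (l;000)² cancel in I_A²/I_B².
A: Δ = 4!·2!·4!/11! = 1/34650; Racah Σ t=1..3: t=1:−1/72 t=2:+1/16 t=3:−1/72 = 5/144; ⇒ 3j(3 4 3; 0 0 0)² = 2/77, sgn -1
B: Δ = 4!·2!·4!/11! = 1/34650; Racah Σ t=3..4: t=3:−1/72 t=4:+1/96 = -1/288; ⇒ 3j(3 4 3; -2 2 0)² = 1/462, sgn +1
I_A²/I_B² = (2/77)/(1/462) = 12/1

12/1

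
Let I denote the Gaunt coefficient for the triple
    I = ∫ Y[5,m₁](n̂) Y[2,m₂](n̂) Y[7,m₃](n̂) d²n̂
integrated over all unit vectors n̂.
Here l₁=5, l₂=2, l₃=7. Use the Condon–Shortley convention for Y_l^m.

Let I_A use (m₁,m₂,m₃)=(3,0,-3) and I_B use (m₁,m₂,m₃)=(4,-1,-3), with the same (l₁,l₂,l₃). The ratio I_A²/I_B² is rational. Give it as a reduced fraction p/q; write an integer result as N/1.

Same 5,2,7: normalisation and zero-m 3j drop out of the ratio.
A: Δ: 0! 10! 4! / 15! → 1/15015; sum: t=0:+1/322560 = 1/322560; 3j²(5 2 7; 3 0 -3) = Δ·Π!·Σ² = 18/1001  (sign +1)
B: Δ: 0! 10! 4! / 15! → 1/15015; sum: t=0:+1/2177280 = 1/2177280; 3j²(5 2 7; 4 -1 -3) = Δ·Π!·Σ² = 8/3003  (sign +1)
I_A²/I_B² = (18/1001)/(8/3003) = 27/4

27/4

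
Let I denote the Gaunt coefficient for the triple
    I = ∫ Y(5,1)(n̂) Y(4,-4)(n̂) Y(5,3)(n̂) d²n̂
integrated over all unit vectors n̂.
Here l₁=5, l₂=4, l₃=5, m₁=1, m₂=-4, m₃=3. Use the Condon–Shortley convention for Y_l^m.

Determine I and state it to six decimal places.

Rules hold: Σm=0, L=14 even, 1≤5≤9.
N = 11·9·11 = 1089
Δ = 4!·6!·4!/15! = 1/3153150
Racah Σ t=0..4: t=0:+1/69120 t=1:−1/1728 t=2:+1/576 t=3:−1/1728 t=4:+1/69120 = 7/11520
⇒ 3j(5 4 5; 0 0 0)² = 2/143, sgn -1
Racah Σ t=0..0: t=0:+1/27648 = 1/27648
⇒ 3j(5 4 5; 1 -4 3)² = 10/429, sgn +1
4πI² = N·(3j₀)²·(3jₘ)² = 60/169
I = -1·√(0.35503/4π) = -0.16808437

-0.168084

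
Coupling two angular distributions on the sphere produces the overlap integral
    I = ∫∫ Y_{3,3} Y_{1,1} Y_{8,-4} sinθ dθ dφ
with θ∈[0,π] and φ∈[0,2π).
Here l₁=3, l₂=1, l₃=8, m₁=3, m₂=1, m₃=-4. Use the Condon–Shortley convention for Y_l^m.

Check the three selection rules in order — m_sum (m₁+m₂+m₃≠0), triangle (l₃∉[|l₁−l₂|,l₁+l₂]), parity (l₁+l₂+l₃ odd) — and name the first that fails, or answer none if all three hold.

azimuthal sum: 3 + 1 − 4 = 0  ✓
2 ≤ 8 ≤ 4 (triangle on l)  ✗
L = 3 + 1 + 8 = 12 (even)

triangle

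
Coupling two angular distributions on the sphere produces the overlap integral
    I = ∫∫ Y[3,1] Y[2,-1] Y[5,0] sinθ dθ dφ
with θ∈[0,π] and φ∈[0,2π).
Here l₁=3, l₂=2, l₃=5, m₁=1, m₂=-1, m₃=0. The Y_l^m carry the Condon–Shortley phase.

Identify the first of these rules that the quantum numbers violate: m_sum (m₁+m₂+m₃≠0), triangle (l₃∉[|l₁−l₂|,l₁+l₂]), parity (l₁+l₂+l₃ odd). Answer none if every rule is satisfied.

m₁+m₂+m₃ = 1 − 1 + 0 = 0  ✓
triangle: |3−2|=1 ≤ l₃=5 ≤ 3+2=5  ✓
parity: l₁+l₂+l₃ = 10 is even  ✓

none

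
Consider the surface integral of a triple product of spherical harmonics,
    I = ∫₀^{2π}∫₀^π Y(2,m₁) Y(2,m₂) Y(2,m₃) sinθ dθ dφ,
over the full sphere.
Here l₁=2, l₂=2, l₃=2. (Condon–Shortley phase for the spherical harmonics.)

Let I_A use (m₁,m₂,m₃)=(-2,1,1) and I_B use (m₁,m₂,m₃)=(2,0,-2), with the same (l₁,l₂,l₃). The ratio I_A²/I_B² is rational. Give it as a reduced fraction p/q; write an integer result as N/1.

3/2

Same 2,2,2: normalisation and zero-m 3j drop out of the ratio.
A: Δ: 2! 2! 2! / 7! → 1/630; sum: t=2:+1/4 = 1/4; 3j²(2 2 2; -2 1 1) = Δ·Π!·Σ² = 3/35  (sign -1)
B: Δ: 2! 2! 2! / 7! → 1/630; sum: t=0:+1/8 = 1/8; 3j²(2 2 2; 2 0 -2) = Δ·Π!·Σ² = 2/35  (sign +1)
I_A²/I_B² = (3/35)/(2/35) = 3/2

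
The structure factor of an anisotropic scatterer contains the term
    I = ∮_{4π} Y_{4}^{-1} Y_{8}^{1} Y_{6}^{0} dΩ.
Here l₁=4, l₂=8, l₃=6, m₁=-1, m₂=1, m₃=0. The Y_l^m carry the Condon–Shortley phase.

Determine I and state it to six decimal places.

Rules hold: Σm=0, L=18 even, 4≤6≤12.
N = 9·17·13 = 1989
Δ = 6!·2!·10!/19! = 1/23279256
Racah Σ t=2..4: t=2:+1/1658880 t=3:−1/518400 t=4:+1/1658880 = -1/1382400
⇒ 3j(4 8 6; 0 0 0)² = 504/46189, sgn -1
Racah Σ t=3..5: t=3:−1/1244160 t=4:+1/691200 t=5:−1/4147200 = 1/2488320
⇒ 3j(4 8 6; -1 1 0)² = 875/184756, sgn +1
4πI² = N·(3j₀)²·(3jₘ)² = 992250/9653501
I = -1·√(0.102787/4π) = -0.09044055

-0.090441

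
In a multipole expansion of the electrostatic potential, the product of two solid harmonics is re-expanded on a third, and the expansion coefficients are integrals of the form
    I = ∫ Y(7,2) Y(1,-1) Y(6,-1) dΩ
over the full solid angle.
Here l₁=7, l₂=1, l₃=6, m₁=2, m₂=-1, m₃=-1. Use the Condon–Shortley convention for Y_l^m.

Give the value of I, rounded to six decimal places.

Rules hold: Σm=0, L=14 even, 6≤6≤8.
N = 15·3·13 = 585
Δ = 2!·12!·0!/15! = 1/1365
Racah Σ t=1..1: t=1:−1/518400 = -1/518400
⇒ 3j(7 1 6; 0 0 0)² = 7/195, sgn -1
Racah Σ t=0..0: t=0:+1/1209600 = 1/1209600
⇒ 3j(7 1 6; 2 -1 -1)² = 12/455, sgn -1
4πI² = N·(3j₀)²·(3jₘ)² = 36/65
I = +1·√(0.553846/4π) = 0.20993732

0.209937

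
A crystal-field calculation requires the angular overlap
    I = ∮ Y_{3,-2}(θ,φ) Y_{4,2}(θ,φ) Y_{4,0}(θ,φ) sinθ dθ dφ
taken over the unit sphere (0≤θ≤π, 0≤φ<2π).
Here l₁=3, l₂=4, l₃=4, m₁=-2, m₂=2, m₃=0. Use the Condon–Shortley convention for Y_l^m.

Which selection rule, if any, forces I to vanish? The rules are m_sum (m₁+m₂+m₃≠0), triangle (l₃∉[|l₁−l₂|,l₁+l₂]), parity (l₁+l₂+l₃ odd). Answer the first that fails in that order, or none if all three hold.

parity

azimuthal sum: -2 + 2 + 0 = 0  ✓
1 ≤ 4 ≤ 7 (triangle on l)  ✓
L = 3 + 4 + 4 = 11 (odd)  ✗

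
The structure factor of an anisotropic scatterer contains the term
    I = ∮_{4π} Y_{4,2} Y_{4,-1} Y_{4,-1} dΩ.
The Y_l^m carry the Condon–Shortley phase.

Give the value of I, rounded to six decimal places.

Rules hold: Σm=0, L=12 even, 0≤4≤8.
N = 9·9·9 = 729
Δ = 4!·4!·4!/13! = 1/450450
Racah Σ t=0..4: t=0:+1/13824 t=1:−1/216 t=2:+1/64 t=3:−1/216 t=4:+1/13824 = 5/768
⇒ 3j(4 4 4; 0 0 0)² = 18/1001, sgn +1
Racah Σ t=0..2: t=0:+1/576 t=1:−1/144 t=2:+1/576 = -1/288
⇒ 3j(4 4 4; 2 -1 -1)² = 20/1001, sgn +1
4πI² = N·(3j₀)²·(3jₘ)² = 262440/1002001
I = +1·√(0.261916/4π) = 0.14436968

0.144370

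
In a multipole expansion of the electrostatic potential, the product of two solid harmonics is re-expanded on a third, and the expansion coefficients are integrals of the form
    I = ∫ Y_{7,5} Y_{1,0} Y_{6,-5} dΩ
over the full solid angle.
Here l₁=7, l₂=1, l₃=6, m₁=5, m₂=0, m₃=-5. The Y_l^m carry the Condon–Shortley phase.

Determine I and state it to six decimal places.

-0.171413

m-sum 0 ✓  L=14 even ✓  6≤6≤8 ✓
Π(2lᵢ+1) = 15×3×13 = 585
triangle coeff Δ(7,1,6) = 1/1365
Σ_t [1,1]: t=1:−1/518400 = -1/518400
(3j)²=7/195 [(7 1 6; 0 0 0)], sign=-1
Σ_t [1,1]: t=1:−1/39916800 = -1/39916800
(3j)²=8/455 [(7 1 6; 5 0 -5)], sign=+1
⇒ 4πI² = 24/65
I = (-1)√(24/65/(4π)) = -0.17141310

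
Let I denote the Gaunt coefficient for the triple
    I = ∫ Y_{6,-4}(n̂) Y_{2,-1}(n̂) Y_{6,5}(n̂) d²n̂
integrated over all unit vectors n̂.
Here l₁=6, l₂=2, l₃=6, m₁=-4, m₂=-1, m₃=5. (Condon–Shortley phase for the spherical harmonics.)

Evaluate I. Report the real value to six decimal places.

Rules hold: Σm=0, L=14 even, 4≤6≤8.
N = 13·5·13 = 845
Δ = 2!·10!·2!/15! = 1/90090
Racah Σ t=0..2: t=0:+1/69120 t=1:−1/14400 t=2:+1/69120 = -7/172800
⇒ 3j(6 2 6; 0 0 0)² = 14/715, sgn -1
Racah Σ t=0..1: t=0:+1/7257600 t=1:−1/725760 = -1/806400
⇒ 3j(6 2 6; -4 -1 5)² = 27/910, sgn +1
4πI² = N·(3j₀)²·(3jₘ)² = 27/55
I = -1·√(0.490909/4π) = -0.19764945

-0.197649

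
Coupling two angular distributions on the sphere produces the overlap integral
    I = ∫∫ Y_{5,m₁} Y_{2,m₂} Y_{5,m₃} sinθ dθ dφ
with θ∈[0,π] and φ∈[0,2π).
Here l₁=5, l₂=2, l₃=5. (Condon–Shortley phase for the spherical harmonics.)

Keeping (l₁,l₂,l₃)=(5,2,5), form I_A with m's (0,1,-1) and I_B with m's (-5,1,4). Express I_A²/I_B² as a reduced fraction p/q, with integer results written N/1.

l's match ⇒ only the (l;m) 3-j factors differ between A and B.
A: triangle coeff Δ(5,2,5) = 1/38610; Σ_t [1,2]: t=1:−1/1152 t=2:+1/1440 = -1/5760; (3j)²=1/858 [(5 2 5; 0 1 -1)], sign=-1
B: triangle coeff Δ(5,2,5) = 1/38610; Σ_t [2,2]: t=2:+1/80640 = 1/80640; (3j)²=9/286 [(5 2 5; -5 1 4)], sign=-1
I_A²/I_B² = (1/858)/(9/286) = 1/27

1/27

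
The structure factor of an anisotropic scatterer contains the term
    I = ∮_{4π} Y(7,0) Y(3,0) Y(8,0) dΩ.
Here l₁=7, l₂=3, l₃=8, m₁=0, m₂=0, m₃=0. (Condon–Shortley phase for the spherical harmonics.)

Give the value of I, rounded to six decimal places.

0.143054

Checks pass: Σm=0; 18 even; l₃=8∈[4,10].
(2·7+1)(2·3+1)(2·8+1) = 1785
Δ: 2! 12! 4! / 19! → 1/5290740
sum: t=0:+1/7257600 t=1:−1/2073600 t=2:+1/7257600 = -1/4838400
3j²(7 3 8; 0 0 0) = Δ·Π!·Σ² = 252/20995  (sign -1)
(m-triple is (0,0,0) — same symbol as above.)
combine: 4πI² = 1785·252/20995·252/20995 = 1333584/5185765
take √, sign +1: I = 0.14305362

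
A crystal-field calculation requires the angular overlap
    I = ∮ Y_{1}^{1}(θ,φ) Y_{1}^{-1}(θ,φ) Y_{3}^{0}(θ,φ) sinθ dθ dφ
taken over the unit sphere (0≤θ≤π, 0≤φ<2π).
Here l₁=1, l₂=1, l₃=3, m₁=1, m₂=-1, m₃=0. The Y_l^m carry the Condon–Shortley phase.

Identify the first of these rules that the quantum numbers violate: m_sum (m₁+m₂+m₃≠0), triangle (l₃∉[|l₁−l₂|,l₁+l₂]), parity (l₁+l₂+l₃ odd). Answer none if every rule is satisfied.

triangle

Σmᵢ = 0  ✓
l₃∈[|l₁−l₂|,l₁+l₂]=[0,2], have l₃=3  ✗
Σlᵢ = 5 ⇒ odd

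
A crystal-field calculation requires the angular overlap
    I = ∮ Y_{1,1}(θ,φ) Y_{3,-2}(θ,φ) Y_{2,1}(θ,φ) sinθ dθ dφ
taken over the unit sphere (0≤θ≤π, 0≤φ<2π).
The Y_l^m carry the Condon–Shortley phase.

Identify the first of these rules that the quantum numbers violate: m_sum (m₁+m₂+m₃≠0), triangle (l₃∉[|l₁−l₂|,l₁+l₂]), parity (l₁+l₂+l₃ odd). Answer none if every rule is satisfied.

none

Σmᵢ = 0  ✓
l₃∈[|l₁−l₂|,l₁+l₂]=[2,4], have l₃=2  ✓
Σlᵢ = 6 ⇒ even  ✓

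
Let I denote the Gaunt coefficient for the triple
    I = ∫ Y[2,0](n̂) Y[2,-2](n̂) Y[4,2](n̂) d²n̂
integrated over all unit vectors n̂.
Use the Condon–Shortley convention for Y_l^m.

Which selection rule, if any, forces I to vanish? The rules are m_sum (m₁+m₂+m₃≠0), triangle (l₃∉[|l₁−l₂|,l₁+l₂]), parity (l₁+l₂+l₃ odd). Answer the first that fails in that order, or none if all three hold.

m₁+m₂+m₃ = 0 − 2 + 2 = 0  ✓
triangle: |2−2|=0 ≤ l₃=4 ≤ 2+2=4  ✓
parity: l₁+l₂+l₃ = 8 is even  ✓

none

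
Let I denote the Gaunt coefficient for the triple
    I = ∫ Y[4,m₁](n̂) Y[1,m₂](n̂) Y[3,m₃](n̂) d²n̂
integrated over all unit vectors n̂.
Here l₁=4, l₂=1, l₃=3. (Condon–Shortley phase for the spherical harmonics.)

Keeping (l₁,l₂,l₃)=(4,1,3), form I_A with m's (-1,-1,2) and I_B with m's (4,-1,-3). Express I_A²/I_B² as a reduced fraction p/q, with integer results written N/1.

Shared (l₁,l₂,l₃)=(4,1,3): N and (l;000)² cancel in I_A²/I_B².
A: Δ = 2!·6!·0!/9! = 1/252; Racah Σ t=0..0: t=0:+1/240 = 1/240; ⇒ 3j(4 1 3; -1 -1 2)² = 1/84, sgn -1
B: Δ = 2!·6!·0!/9! = 1/252; Racah Σ t=0..0: t=0:+1/1440 = 1/1440; ⇒ 3j(4 1 3; 4 -1 -3)² = 1/9, sgn +1
I_A²/I_B² = (1/84)/(1/9) = 3/28

3/28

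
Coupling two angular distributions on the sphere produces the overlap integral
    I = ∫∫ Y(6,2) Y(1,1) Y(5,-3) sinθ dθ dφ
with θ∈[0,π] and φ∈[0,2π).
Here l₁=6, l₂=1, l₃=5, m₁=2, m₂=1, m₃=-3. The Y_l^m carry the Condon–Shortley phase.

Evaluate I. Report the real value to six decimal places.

0.100084

Checks pass: Σm=0; 12 even; l₃=5∈[5,7].
(2·6+1)(2·1+1)(2·5+1) = 429
Δ: 2! 10! 0! / 13! → 1/858
sum: t=1:−1/14400 = -1/14400
3j²(6 1 5; 0 0 0) = Δ·Π!·Σ² = 6/143  (sign +1)
sum: t=2:+1/161280 = 1/161280
3j²(6 1 5; 2 1 -3) = Δ·Π!·Σ² = 1/143  (sign +1)
combine: 4πI² = 429·6/143·1/143 = 18/143
take √, sign +1: I = 0.10008369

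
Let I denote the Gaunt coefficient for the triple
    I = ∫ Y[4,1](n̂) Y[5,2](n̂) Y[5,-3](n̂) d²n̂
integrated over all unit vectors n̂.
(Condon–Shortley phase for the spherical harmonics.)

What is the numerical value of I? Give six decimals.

Rules hold: Σm=0, L=14 even, 1≤5≤9.
N = 9·11·11 = 1089
Δ = 4!·4!·6!/15! = 1/3153150
Racah Σ t=0..4: t=0:+1/69120 t=1:−1/1728 t=2:+1/576 t=3:−1/1728 t=4:+1/69120 = 7/11520
⇒ 3j(4 5 5; 0 0 0)² = 2/143, sgn -1
Racah Σ t=1..3: t=1:−1/17280 t=2:+1/2880 t=3:−1/6912 = 1/6912
⇒ 3j(4 5 5; 1 2 -3)² = 5/429, sgn +1
4πI² = N·(3j₀)²·(3jₘ)² = 30/169
I = -1·√(0.177515/4π) = -0.11885360

-0.118854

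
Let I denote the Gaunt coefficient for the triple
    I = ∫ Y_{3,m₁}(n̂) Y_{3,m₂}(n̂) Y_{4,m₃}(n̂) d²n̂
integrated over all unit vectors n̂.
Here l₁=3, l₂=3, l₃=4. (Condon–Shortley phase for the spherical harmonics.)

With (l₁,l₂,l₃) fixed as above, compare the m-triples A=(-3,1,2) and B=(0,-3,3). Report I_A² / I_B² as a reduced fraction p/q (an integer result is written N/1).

l's match ⇒ only the (l;m) 3-j factors differ between A and B.
A: triangle coeff Δ(3,3,4) = 1/34650; Σ_t [2,2]: t=2:+1/192 = 1/192; (3j)²=3/77 [(3 3 4; -3 1 2)], sign=+1
B: triangle coeff Δ(3,3,4) = 1/34650; Σ_t [0,0]: t=0:+1/288 = 1/288; (3j)²=1/22 [(3 3 4; 0 -3 3)], sign=-1
I_A²/I_B² = (3/77)/(1/22) = 6/7

6/7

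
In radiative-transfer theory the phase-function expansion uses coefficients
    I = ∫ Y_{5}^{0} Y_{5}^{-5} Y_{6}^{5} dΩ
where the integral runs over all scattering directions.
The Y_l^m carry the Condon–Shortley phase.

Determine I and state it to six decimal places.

-0.152641

m-sum 0 ✓  L=16 even ✓  0≤6≤10 ✓
Π(2lᵢ+1) = 11×11×13 = 1573
triangle coeff Δ(5,5,6) = 1/28588560
Σ_t [0,4]: t=0:+1/345600 t=1:−1/13824 t=2:+1/5184 t=3:−1/13824 t=4:+1/345600 = 7/129600
(3j)²=80/7293 [(5 5 6; 0 0 0)], sign=+1
Σ_t [0,0]: t=0:+1/2073600 = 1/2073600
(3j)²=15/884 [(5 5 6; 0 -5 5)], sign=-1
⇒ 4πI² = 1100/3757
I = (-1)√(1100/3757/(4π)) = -0.15264086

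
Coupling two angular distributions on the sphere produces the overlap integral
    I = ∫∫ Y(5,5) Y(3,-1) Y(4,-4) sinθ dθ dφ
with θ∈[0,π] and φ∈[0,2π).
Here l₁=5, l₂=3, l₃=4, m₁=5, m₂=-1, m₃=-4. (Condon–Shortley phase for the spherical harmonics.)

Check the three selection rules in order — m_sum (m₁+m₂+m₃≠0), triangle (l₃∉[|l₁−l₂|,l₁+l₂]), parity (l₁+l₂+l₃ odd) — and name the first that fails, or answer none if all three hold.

m₁+m₂+m₃ = 5 − 1 − 4 = 0  ✓
triangle: |5−3|=2 ≤ l₃=4 ≤ 5+3=8  ✓
parity: l₁+l₂+l₃ = 12 is even  ✓

none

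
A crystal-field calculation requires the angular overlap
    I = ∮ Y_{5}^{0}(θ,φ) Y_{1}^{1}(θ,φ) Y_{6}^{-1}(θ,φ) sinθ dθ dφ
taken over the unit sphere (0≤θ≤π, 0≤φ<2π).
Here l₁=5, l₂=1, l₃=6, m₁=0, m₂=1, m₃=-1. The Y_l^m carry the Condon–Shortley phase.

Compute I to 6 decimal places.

Rules hold: Σm=0, L=12 even, 4≤6≤6.
N = 11·3·13 = 429
Δ = 0!·10!·2!/13! = 1/858
Racah Σ t=0..0: t=0:+1/14400 = 1/14400
⇒ 3j(5 1 6; 0 0 0)² = 6/143, sgn +1
Racah Σ t=0..0: t=0:+1/28800 = 1/28800
⇒ 3j(5 1 6; 0 1 -1)² = 7/286, sgn -1
4πI² = N·(3j₀)²·(3jₘ)² = 63/143
I = -1·√(0.440559/4π) = -0.18723944

-0.187239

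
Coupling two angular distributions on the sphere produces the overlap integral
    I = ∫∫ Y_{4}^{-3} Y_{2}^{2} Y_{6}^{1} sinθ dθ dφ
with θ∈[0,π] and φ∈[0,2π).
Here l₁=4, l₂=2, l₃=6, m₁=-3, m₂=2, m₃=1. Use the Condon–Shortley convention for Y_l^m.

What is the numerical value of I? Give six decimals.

Rules hold: Σm=0, L=12 even, 2≤6≤6.
N = 9·5·13 = 585
Δ = 0!·8!·4!/13! = 1/6435
Racah Σ t=0..0: t=0:+1/2304 = 1/2304
⇒ 3j(4 2 6; 0 0 0)² = 5/143, sgn +1
Racah Σ t=0..0: t=0:+1/120960 = 1/120960
⇒ 3j(4 2 6; -3 2 1)² = 1/1287, sgn -1
4πI² = N·(3j₀)²·(3jₘ)² = 25/1573
I = -1·√(0.0158932/4π) = -0.03556319

-0.035563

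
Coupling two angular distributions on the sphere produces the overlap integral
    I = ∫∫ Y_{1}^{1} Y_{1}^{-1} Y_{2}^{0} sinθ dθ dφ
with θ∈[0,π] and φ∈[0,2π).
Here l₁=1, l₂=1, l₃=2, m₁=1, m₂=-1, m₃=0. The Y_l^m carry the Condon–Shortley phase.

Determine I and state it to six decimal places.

m-sum 0 ✓  L=4 even ✓  0≤2≤2 ✓
Π(2lᵢ+1) = 3×3×5 = 45
triangle coeff Δ(1,1,2) = 1/30
Σ_t [0,0]: t=0:+1/1 = 1/1
(3j)²=2/15 [(1 1 2; 0 0 0)], sign=+1
Σ_t [0,0]: t=0:+1/4 = 1/4
(3j)²=1/30 [(1 1 2; 1 -1 0)], sign=+1
⇒ 4πI² = 1/5
I = (+1)√(1/5/(4π)) = 0.12615663

0.126157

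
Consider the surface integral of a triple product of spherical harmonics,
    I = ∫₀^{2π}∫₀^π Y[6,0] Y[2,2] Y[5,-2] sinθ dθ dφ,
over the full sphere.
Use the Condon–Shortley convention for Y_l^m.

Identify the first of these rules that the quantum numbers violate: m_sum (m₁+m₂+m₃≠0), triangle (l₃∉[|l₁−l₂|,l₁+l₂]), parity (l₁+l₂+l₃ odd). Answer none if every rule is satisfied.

m₁+m₂+m₃ = 0 + 2 − 2 = 0  ✓
triangle: |6−2|=4 ≤ l₃=5 ≤ 6+2=8  ✓
parity: l₁+l₂+l₃ = 13 is odd  ✗

parity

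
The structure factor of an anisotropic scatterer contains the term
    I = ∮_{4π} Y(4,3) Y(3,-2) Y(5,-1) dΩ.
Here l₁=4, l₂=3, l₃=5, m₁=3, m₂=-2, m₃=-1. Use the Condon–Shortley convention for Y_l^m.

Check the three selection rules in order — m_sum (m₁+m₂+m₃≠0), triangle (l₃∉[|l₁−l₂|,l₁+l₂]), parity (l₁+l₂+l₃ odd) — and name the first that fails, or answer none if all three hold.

none

Σmᵢ = 0  ✓
l₃∈[|l₁−l₂|,l₁+l₂]=[1,7], have l₃=5  ✓
Σlᵢ = 12 ⇒ even  ✓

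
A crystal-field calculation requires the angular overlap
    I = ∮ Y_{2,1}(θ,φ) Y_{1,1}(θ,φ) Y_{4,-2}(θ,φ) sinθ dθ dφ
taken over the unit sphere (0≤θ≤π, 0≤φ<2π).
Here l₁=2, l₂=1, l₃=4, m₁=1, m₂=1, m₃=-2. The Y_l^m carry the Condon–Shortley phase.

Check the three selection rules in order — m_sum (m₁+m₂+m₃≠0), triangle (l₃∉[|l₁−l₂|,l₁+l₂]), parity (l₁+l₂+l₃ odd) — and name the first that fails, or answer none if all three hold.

Σmᵢ = 0  ✓
l₃∈[|l₁−l₂|,l₁+l₂]=[1,3], have l₃=4  ✗
Σlᵢ = 7 ⇒ odd

triangle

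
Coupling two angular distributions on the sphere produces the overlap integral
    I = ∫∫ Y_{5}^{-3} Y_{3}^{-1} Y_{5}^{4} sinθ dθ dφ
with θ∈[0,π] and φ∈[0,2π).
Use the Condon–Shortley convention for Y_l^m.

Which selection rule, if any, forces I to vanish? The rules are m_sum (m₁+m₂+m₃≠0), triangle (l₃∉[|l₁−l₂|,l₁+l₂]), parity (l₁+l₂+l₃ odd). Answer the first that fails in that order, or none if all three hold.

parity

azimuthal sum: -3 − 1 + 4 = 0  ✓
2 ≤ 5 ≤ 8 (triangle on l)  ✓
L = 5 + 3 + 5 = 13 (odd)  ✗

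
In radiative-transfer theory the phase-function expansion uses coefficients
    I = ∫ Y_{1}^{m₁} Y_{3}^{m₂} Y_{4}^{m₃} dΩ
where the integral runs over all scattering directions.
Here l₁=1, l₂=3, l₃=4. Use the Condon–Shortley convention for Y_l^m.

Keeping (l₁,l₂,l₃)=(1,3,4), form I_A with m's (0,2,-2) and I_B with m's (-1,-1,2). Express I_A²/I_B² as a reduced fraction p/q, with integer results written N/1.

4/5

Same 1,3,4: normalisation and zero-m 3j drop out of the ratio.
A: Δ: 0! 2! 6! / 9! → 1/252; sum: t=0:+1/120 = 1/120; 3j²(1 3 4; 0 2 -2) = Δ·Π!·Σ² = 1/21  (sign +1)
B: Δ: 0! 2! 6! / 9! → 1/252; sum: t=0:+1/96 = 1/96; 3j²(1 3 4; -1 -1 2) = Δ·Π!·Σ² = 5/84  (sign +1)
I_A²/I_B² = (1/21)/(5/84) = 4/5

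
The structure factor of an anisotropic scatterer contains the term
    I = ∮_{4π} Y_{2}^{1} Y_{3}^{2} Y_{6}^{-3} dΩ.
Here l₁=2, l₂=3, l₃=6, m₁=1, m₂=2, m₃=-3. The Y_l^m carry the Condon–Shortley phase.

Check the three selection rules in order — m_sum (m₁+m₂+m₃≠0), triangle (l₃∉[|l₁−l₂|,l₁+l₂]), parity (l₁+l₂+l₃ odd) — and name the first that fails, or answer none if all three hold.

triangle

azimuthal sum: 1 + 2 − 3 = 0  ✓
1 ≤ 6 ≤ 5 (triangle on l)  ✗
L = 2 + 3 + 6 = 11 (odd)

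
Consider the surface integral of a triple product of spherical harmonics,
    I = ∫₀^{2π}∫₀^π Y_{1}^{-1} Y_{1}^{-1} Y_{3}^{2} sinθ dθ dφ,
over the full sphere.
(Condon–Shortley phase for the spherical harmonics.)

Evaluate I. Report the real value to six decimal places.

0.000000

|1−1|≤3≤1+1 violated ⇒ I = 0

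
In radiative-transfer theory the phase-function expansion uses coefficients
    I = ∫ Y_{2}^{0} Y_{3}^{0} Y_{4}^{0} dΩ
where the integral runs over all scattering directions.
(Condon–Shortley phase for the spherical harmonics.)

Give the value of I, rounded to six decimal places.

0.000000

L=9 odd ⇒ parity kills the (l;000) factor ⇒ I = 0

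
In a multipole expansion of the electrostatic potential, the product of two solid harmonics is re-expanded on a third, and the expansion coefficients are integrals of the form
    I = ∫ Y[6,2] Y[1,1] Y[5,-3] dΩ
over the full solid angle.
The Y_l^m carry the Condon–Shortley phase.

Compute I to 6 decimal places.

m-sum 0 ✓  L=12 even ✓  5≤5≤7 ✓
Π(2lᵢ+1) = 13×3×11 = 429
triangle coeff Δ(6,1,5) = 1/858
Σ_t [1,1]: t=1:−1/14400 = -1/14400
(3j)²=6/143 [(6 1 5; 0 0 0)], sign=+1
Σ_t [2,2]: t=2:+1/161280 = 1/161280
(3j)²=1/143 [(6 1 5; 2 1 -3)], sign=+1
⇒ 4πI² = 18/143
I = (+1)√(18/143/(4π)) = 0.10008369

0.100084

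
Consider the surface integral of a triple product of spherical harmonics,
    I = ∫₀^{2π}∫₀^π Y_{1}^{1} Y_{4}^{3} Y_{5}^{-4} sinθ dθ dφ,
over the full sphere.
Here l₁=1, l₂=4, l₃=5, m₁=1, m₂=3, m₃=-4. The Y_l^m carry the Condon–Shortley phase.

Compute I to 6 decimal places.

0.294638

m-sum 0 ✓  L=10 even ✓  3≤5≤5 ✓
Π(2lᵢ+1) = 3×9×11 = 297
triangle coeff Δ(1,4,5) = 1/495
Σ_t [0,0]: t=0:+1/576 = 1/576
(3j)²=5/99 [(1 4 5; 0 0 0)], sign=-1
Σ_t [0,0]: t=0:+1/10080 = 1/10080
(3j)²=4/55 [(1 4 5; 1 3 -4)], sign=-1
⇒ 4πI² = 12/11
I = (+1)√(12/11/(4π)) = 0.29463840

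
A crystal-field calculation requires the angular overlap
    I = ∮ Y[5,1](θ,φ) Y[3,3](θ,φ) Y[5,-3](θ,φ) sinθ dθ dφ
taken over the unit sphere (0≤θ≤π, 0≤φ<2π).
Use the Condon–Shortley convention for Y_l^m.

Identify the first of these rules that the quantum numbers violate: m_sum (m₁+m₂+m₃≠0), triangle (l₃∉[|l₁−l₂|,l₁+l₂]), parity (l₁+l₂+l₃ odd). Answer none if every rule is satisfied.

Σmᵢ = 1  ✗
l₃∈[|l₁−l₂|,l₁+l₂]=[2,8], have l₃=5
Σlᵢ = 13 ⇒ odd

m_sum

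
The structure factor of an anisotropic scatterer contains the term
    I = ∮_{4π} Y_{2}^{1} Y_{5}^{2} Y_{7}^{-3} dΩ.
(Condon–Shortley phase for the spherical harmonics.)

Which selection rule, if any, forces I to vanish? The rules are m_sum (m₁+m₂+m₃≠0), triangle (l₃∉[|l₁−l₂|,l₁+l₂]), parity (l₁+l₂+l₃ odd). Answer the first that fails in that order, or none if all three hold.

azimuthal sum: 1 + 2 − 3 = 0  ✓
3 ≤ 7 ≤ 7 (triangle on l)  ✓
L = 2 + 5 + 7 = 14 (even)  ✓

none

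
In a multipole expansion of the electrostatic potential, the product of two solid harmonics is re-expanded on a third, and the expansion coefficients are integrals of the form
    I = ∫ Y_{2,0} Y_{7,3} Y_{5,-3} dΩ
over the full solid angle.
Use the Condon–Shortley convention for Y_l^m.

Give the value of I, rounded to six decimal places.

-0.186208

m-sum 0 ✓  L=14 even ✓  5≤5≤9 ✓
Π(2lᵢ+1) = 5×15×11 = 825
triangle coeff Δ(2,7,5) = 1/15015
Σ_t [2,2]: t=2:+1/57600 = 1/57600
(3j)²=21/715 [(2 7 5; 0 0 0)], sign=-1
Σ_t [2,2]: t=2:+1/322560 = 1/322560
(3j)²=18/1001 [(2 7 5; 0 3 -3)], sign=+1
⇒ 4πI² = 810/1859
I = (-1)√(810/1859/(4π)) = -0.18620781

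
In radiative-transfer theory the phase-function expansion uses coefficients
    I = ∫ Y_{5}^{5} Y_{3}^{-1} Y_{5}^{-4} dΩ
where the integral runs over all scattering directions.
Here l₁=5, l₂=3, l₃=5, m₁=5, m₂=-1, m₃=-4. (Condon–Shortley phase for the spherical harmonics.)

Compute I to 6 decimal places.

l₁+l₂+l₃=13 is odd: 3j(l;000)=0 ⇒ I=0

0.000000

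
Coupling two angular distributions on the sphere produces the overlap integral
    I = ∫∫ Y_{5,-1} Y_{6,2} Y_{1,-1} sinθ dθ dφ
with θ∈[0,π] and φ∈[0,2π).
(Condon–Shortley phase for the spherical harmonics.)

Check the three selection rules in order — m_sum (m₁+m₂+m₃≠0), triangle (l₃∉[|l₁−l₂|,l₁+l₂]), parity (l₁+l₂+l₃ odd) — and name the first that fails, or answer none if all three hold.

none

Σmᵢ = 0  ✓
l₃∈[|l₁−l₂|,l₁+l₂]=[1,11], have l₃=1  ✓
Σlᵢ = 12 ⇒ even  ✓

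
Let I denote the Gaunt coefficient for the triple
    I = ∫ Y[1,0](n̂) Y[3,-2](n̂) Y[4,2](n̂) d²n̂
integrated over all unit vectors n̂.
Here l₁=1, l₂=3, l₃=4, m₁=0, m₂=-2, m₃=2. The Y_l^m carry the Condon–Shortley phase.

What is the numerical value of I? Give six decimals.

Rules hold: Σm=0, L=8 even, 2≤4≤4.
N = 3·7·9 = 189
Δ = 0!·2!·6!/9! = 1/252
Racah Σ t=0..0: t=0:+1/36 = 1/36
⇒ 3j(1 3 4; 0 0 0)² = 4/63, sgn +1
Racah Σ t=0..0: t=0:+1/120 = 1/120
⇒ 3j(1 3 4; 0 -2 2)² = 1/21, sgn +1
4πI² = N·(3j₀)²·(3jₘ)² = 4/7
I = +1·√(0.571429/4π) = 0.21324362

0.213244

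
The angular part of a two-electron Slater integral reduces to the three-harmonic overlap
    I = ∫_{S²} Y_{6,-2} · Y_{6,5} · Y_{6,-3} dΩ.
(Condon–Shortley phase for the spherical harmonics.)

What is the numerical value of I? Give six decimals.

Checks pass: Σm=0; 18 even; l₃=6∈[0,12].
(2·6+1)(2·6+1)(2·6+1) = 2197
Δ: 6! 6! 6! / 19! → 1/325909584
sum: t=0:+1/373248000 t=1:−1/1728000 t=2:+1/110592 t=3:−1/46656 t=4:+1/110592 t=5:−1/1728000 t=6:+1/373248000 = -7/1555200
3j²(6 6 6; 0 0 0) = Δ·Π!·Σ² = 400/46189  (sign -1)
sum: t=5:−1/3110400 t=6:+1/4147200 = -1/12441600
3j²(6 6 6; -2 5 -3) = Δ·Π!·Σ² = 7/4199  (sign +1)
combine: 4πI² = 2197·400/46189·7/4199 = 36400/1147619
take √, sign -1: I = -0.05023968

-0.050240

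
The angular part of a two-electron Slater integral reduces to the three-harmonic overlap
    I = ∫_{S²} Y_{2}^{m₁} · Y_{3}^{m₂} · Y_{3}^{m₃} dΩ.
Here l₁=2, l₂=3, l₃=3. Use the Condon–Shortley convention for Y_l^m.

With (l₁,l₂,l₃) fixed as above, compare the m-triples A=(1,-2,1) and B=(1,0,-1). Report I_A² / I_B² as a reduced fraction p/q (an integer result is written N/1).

15/2

Shared (l₁,l₂,l₃)=(2,3,3): N and (l;000)² cancel in I_A²/I_B².
A: Δ = 2!·2!·4!/9! = 1/3780; Racah Σ t=0..1: t=0:+1/12 t=1:−1/48 = 1/16; ⇒ 3j(2 3 3; 1 -2 1)² = 1/28, sgn +1
B: Δ = 2!·2!·4!/9! = 1/3780; Racah Σ t=0..1: t=0:+1/12 t=1:−1/8 = -1/24; ⇒ 3j(2 3 3; 1 0 -1)² = 1/210, sgn -1
I_A²/I_B² = (1/28)/(1/210) = 15/2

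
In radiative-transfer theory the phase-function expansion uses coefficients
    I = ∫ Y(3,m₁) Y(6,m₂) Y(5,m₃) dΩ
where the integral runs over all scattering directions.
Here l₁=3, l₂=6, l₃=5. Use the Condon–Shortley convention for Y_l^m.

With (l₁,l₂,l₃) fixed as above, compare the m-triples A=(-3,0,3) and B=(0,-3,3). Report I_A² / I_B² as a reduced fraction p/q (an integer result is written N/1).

Same 3,6,5: normalisation and zero-m 3j drop out of the ratio.
A: Δ: 4! 2! 8! / 15! → 1/675675; sum: t=4:+1/69120 = 1/69120; 3j²(3 6 5; -3 0 3) = Δ·Π!·Σ² = 4/429  (sign +1)
B: Δ: 4! 2! 8! / 15! → 1/675675; sum: t=1:−1/17280 t=2:+1/20160 t=3:−1/483840 = -1/96768; 3j²(3 6 5; 0 -3 3) = Δ·Π!·Σ² = 1/1001  (sign -1)
I_A²/I_B² = (4/429)/(1/1001) = 28/3

28/3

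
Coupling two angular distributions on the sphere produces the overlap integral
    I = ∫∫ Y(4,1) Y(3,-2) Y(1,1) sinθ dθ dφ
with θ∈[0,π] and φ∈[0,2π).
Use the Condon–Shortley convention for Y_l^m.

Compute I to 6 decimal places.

-0.106622

m-sum 0 ✓  L=8 even ✓  1≤1≤7 ✓
Π(2lᵢ+1) = 9×7×3 = 189
triangle coeff Δ(4,3,1) = 1/252
Σ_t [3,3]: t=3:−1/36 = -1/36
(3j)²=4/63 [(4 3 1; 0 0 0)], sign=+1
Σ_t [1,1]: t=1:−1/240 = -1/240
(3j)²=1/84 [(4 3 1; 1 -2 1)], sign=-1
⇒ 4πI² = 1/7
I = (-1)√(1/7/(4π)) = -0.10662181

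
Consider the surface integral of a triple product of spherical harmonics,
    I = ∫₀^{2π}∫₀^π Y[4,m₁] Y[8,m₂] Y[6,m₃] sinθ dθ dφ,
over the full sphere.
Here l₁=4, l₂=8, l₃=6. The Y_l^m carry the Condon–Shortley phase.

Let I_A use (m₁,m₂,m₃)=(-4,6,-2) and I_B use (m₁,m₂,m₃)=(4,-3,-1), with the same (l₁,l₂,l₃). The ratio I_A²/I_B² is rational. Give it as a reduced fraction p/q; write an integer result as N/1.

13/7

l's match ⇒ only the (l;m) 3-j factors differ between A and B.
A: triangle coeff Δ(4,8,6) = 1/23279256; Σ_t [6,6]: t=6:+1/116121600 = 1/116121600; (3j)²=7/323 [(4 8 6; -4 6 -2)], sign=+1
B: triangle coeff Δ(4,8,6) = 1/23279256; Σ_t [0,0]: t=0:+1/20736000 = 1/20736000; (3j)²=49/4199 [(4 8 6; 4 -3 -1)], sign=-1
I_A²/I_B² = (7/323)/(49/4199) = 13/7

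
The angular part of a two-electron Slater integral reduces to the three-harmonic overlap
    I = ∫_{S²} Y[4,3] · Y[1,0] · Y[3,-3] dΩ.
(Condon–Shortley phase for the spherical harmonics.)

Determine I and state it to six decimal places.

-0.162868

m-sum 0 ✓  L=8 even ✓  3≤3≤5 ✓
Π(2lᵢ+1) = 9×3×7 = 189
triangle coeff Δ(4,1,3) = 1/252
Σ_t [1,1]: t=1:−1/36 = -1/36
(3j)²=4/63 [(4 1 3; 0 0 0)], sign=+1
Σ_t [1,1]: t=1:−1/720 = -1/720
(3j)²=1/36 [(4 1 3; 3 0 -3)], sign=-1
⇒ 4πI² = 1/3
I = (-1)√(1/3/(4π)) = -0.16286750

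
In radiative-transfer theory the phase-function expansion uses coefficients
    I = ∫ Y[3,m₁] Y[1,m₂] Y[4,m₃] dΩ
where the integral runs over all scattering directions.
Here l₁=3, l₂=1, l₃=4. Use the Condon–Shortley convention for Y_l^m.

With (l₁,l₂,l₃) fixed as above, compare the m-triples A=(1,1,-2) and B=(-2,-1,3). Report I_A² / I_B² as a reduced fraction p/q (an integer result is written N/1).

5/7

Shared (l₁,l₂,l₃)=(3,1,4): N and (l;000)² cancel in I_A²/I_B².
A: Δ = 0!·6!·2!/9! = 1/252; Racah Σ t=0..0: t=0:+1/96 = 1/96; ⇒ 3j(3 1 4; 1 1 -2)² = 5/84, sgn +1
B: Δ = 0!·6!·2!/9! = 1/252; Racah Σ t=0..0: t=0:+1/240 = 1/240; ⇒ 3j(3 1 4; -2 -1 3)² = 1/12, sgn -1
I_A²/I_B² = (5/84)/(1/12) = 5/7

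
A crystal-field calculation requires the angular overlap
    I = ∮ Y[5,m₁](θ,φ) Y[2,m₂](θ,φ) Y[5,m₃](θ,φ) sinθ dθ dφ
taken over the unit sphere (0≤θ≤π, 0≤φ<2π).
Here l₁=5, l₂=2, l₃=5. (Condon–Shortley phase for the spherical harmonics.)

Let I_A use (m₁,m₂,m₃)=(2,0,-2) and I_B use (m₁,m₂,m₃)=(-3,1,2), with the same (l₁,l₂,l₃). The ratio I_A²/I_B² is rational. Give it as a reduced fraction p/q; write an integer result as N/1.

9/25

l's match ⇒ only the (l;m) 3-j factors differ between A and B.
A: triangle coeff Δ(5,2,5) = 1/38610; Σ_t [0,2]: t=0:+1/2880 t=1:−1/1440 t=2:+1/20160 = -1/3360; (3j)²=6/715 [(5 2 5; 2 0 -2)], sign=+1
B: triangle coeff Δ(5,2,5) = 1/38610; Σ_t [1,2]: t=1:−1/10080 t=2:+1/2880 = 1/4032; (3j)²=10/429 [(5 2 5; -3 1 2)], sign=-1
I_A²/I_B² = (6/715)/(10/429) = 9/25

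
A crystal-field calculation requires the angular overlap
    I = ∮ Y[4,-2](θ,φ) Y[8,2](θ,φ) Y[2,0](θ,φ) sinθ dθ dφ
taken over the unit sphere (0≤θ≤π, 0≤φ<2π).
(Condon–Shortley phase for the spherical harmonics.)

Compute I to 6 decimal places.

triangle: need 4≤l₃≤12, have 2; I=0

0.000000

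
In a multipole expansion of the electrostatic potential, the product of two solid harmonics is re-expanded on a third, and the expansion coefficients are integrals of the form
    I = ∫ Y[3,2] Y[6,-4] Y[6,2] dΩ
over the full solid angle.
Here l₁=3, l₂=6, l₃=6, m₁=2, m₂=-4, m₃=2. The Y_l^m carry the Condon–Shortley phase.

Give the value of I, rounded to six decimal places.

l₁+l₂+l₃=15 is odd: 3j(l;000)=0 ⇒ I=0

0.000000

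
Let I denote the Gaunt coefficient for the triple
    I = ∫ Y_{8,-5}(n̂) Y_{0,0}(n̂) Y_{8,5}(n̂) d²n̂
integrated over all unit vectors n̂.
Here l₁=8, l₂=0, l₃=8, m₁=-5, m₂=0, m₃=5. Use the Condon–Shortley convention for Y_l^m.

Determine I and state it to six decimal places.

m-sum 0 ✓  L=16 even ✓  8≤8≤8 ✓
Π(2lᵢ+1) = 17×1×17 = 289
triangle coeff Δ(8,0,8) = 1/17
Σ_t [0,0]: t=0:+1/1625702400 = 1/1625702400
(3j)²=1/17 [(8 0 8; 0 0 0)], sign=+1
Σ_t [0,0]: t=0:+1/37362124800 = 1/37362124800
(3j)²=1/17 [(8 0 8; -5 0 5)], sign=-1
⇒ 4πI² = 1/1
I = (-1)√(1/1/(4π)) = -0.28209479

-0.282095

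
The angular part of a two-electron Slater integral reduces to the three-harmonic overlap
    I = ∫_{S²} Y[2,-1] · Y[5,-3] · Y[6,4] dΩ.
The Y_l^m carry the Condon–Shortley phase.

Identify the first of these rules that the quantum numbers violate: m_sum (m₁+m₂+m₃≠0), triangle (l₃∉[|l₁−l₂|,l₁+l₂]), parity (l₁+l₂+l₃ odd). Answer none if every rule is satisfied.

Σmᵢ = 0  ✓
l₃∈[|l₁−l₂|,l₁+l₂]=[3,7], have l₃=6  ✓
Σlᵢ = 13 ⇒ odd  ✗

parity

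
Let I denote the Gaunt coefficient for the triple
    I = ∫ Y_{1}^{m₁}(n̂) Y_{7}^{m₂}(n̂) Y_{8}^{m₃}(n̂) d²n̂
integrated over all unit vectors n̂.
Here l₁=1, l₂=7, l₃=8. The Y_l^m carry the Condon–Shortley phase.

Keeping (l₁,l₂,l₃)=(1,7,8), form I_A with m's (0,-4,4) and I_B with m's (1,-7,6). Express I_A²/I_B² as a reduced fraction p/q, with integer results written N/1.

Same 1,7,8: normalisation and zero-m 3j drop out of the ratio.
A: Δ: 0! 2! 14! / 17! → 1/2040; sum: t=0:+1/239500800 = 1/239500800; 3j²(1 7 8; 0 -4 4) = Δ·Π!·Σ² = 2/85  (sign +1)
B: Δ: 0! 2! 14! / 17! → 1/2040; sum: t=0:+1/174356582400 = 1/174356582400; 3j²(1 7 8; 1 -7 6) = Δ·Π!·Σ² = 1/2040  (sign +1)
I_A²/I_B² = (2/85)/(1/2040) = 48/1

48/1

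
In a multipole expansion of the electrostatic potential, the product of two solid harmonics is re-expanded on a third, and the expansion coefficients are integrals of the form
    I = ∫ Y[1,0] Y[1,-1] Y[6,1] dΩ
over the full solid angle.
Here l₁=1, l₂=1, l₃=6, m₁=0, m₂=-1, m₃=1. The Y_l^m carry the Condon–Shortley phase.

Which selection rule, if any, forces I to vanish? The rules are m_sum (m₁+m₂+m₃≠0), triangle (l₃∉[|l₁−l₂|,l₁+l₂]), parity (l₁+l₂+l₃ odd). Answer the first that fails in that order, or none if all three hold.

triangle

m₁+m₂+m₃ = 0 − 1 + 1 = 0  ✓
triangle: |1−1|=0 ≤ l₃=6 ≤ 1+1=2  ✗
parity: l₁+l₂+l₃ = 8 is even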